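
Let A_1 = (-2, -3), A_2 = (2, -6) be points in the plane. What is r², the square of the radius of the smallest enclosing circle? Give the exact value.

6.25

The smallest circle enclosing two points has them as diameter endpoints.
Centre = midpoint = (0, -4.5); r² = |A_1A_2|²/4 = 25/4 = 6.25.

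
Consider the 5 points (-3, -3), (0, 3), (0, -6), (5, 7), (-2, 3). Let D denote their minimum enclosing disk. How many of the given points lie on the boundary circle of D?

The farthest pair is (0, -6)–(5, 7) with squared distance 194. The circle on this segment as diameter has centre (2.5, 0.5) and r² = 194/4 = 48.5.
Check (-3, -3): distance² to centre = 42.5 ≤ 48.5, so it lies inside.
All remaining points lie in this disk, and no smaller disk contains both endpoints, so this is the minimum enclosing circle.
The points at distance exactly r from the centre are (0, -6), (5, 7) — 2 points.

2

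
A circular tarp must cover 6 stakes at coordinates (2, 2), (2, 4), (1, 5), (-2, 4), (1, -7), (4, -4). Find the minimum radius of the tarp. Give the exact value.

6

A smallest enclosing disk is always determined by at most three of the input points on its boundary.
The farthest pair is (1, 5)–(1, -7) with squared distance 144. The circle on this segment as diameter has centre (1, -1) and r² = 144/4 = 36.
Check (2, 2): distance² to centre = 10 ≤ 36, so it lies inside.
All remaining points lie in this disk, and no smaller disk contains both endpoints, so this is the minimum enclosing circle.
r = √36 = 6.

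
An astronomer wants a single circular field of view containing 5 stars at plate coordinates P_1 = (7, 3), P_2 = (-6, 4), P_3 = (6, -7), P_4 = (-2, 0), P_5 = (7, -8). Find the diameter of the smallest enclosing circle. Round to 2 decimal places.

17.69

A smallest enclosing disk is always determined by at most three of the input points on its boundary.
The farthest pair is P_2–P_5 with squared distance 313. The circle on this segment as diameter has centre (0.5, -2) and r² = 313/4 = 78.25.
Check P_1: distance² to centre = 67.25 ≤ 78.25, so it lies inside.
All remaining points lie in this disk, and no smaller disk contains both endpoints, so this is the minimum enclosing circle.
Diameter = 2r = 2√(78.25) ≈ 17.69.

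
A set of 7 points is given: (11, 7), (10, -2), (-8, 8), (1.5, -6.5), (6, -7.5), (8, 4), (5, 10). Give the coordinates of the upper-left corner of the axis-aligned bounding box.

x-range [-8, 11], y-range [-7.5, 10].
The upper-left corner is (-8, 10).

(-8, 10)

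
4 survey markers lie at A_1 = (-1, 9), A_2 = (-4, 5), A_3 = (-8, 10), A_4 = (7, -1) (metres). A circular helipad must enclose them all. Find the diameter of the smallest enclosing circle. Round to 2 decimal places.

By Welzl's lemma the MEC is supported by two points (diametrically opposite) or three points (on a circumcircle).
The farthest pair is A_3–A_4 with squared distance 346. The circle on this segment as diameter has centre (-0.5, 4.5) and r² = 346/4 = 86.5.
Check A_1: distance² to centre = 20.5 ≤ 86.5, so it lies inside.
All remaining points lie in this disk, and no smaller disk contains both endpoints, so this is the minimum enclosing circle.
Diameter = 2r = 2√(86.5) ≈ 18.60.

18.60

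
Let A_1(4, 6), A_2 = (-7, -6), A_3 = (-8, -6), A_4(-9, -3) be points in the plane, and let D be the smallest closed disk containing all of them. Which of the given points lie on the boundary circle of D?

A smallest enclosing disk is always determined by at most three of the input points on its boundary.
The farthest pair is A_1–A_3 with squared distance 288. The circle on this segment as diameter has centre (-2, 0) and r² = 288/4 = 72.
Check A_2: distance² to centre = 61 ≤ 72, so it lies inside.
All remaining points lie in this disk, and no smaller disk contains both endpoints, so this is the minimum enclosing circle.
The points at distance exactly r from the centre are A_1, A_3 — 2 points.

A_1, A_3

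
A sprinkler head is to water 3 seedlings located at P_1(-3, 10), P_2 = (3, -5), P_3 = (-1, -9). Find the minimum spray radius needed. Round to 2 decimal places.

Side lengths²: P_1P_2² = 261, P_1P_3² = 365, P_2P_3² = 32.
Since P_1P_3² = 365 ≥ 261 + 32 = 293, the angle opposite P_1P_3 is not acute, so the smallest enclosing circle has P_1P_3 as diameter.
Centre = midpoint of P_1P_3 = (-2, 0.5), r² = 365/4 = 91.25.
r = √(91.25) ≈ 9.55.

9.55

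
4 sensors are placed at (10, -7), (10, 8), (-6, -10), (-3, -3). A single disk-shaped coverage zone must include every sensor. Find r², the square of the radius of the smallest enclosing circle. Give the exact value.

A smallest enclosing disk is always determined by at most three of the input points on its boundary.
The farthest pair is (10, 8)–(-6, -10) with squared distance 580. The circle on this segment as diameter has centre (2, -1) and r² = 580/4 = 145.
Check (10, -7): distance² to centre = 100 ≤ 145, so it lies inside.
All remaining points lie in this disk, and no smaller disk contains both endpoints, so this is the minimum enclosing circle.

145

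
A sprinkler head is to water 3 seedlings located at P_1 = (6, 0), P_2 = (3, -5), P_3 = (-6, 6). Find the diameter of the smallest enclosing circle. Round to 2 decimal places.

Side lengths²: P_1P_2² = 34, P_1P_3² = 180, P_2P_3² = 202.
Since P_2P_3² = 202 < 180 + 34 = 214, the triangle is acute, so the smallest enclosing circle is the circumcircle.
Circumcentre = (-14/13, 11/13), r² = 8585/169.
Diameter = 2r = 2√(8585/169) ≈ 14.25.

14.25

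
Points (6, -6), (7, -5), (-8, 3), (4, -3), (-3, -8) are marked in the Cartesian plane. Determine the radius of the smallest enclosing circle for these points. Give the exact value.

8.5

By Welzl's lemma the MEC is supported by two points (diametrically opposite) or three points (on a circumcircle).
The farthest pair is (7, -5)–(-8, 3) with squared distance 289. The circle on this segment as diameter has centre (-0.5, -1) and r² = 289/4 = 72.25.
Check (6, -6): distance² to centre = 67.25 ≤ 72.25, so it lies inside.
All remaining points lie in this disk, and no smaller disk contains both endpoints, so this is the minimum enclosing circle.
r = √(72.25) = 8.5.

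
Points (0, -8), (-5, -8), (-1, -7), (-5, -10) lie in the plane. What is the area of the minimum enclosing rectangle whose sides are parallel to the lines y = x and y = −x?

17.5

In coordinates u = x + y, v = x − y the rectangle is axis-aligned; the map (x,y)→(u,v) scales areas by 2.
u-values: -8, -13, -8, -15; range = -8 − (-15) = 7.
v-values: 8, 3, 6, 5; range = 8 − 3 = 5.
Area = (7 × 5) / 2 = 17.5.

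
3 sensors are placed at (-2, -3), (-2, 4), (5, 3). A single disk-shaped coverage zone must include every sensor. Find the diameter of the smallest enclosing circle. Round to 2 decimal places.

9.31

Call the three points A, B, C in the order given.
Side lengths²: AB² = 49, AC² = 85, BC² = 50.
Since AC² = 85 < 50 + 49 = 99, the triangle is acute, so the smallest enclosing circle is the circumcircle.
Circumcentre = (15/14, 0.5), r² = 2125/98.
Diameter = 2r = 2√(2125/98) ≈ 9.31.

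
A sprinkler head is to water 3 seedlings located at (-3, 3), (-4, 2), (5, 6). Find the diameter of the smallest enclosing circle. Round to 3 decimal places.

9.849

Call the three points A, B, C in the order given.
Side lengths²: AB² = 2, AC² = 73, BC² = 97.
Since BC² = 97 ≥ 73 + 2 = 75, the angle opposite BC is not acute, so the smallest enclosing circle has BC as diameter.
Centre = midpoint of BC = (0.5, 4), r² = 97/4 = 24.25.
Diameter = 2r = 2√(24.25) ≈ 9.849.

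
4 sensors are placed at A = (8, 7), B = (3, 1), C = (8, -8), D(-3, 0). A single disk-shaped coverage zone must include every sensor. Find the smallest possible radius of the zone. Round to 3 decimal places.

8.061

The minimum enclosing circle of a finite set is fixed by two of the points (as a diameter) or three (as a circumcircle).
The minimum enclosing circle is determined by three boundary points: A, C, D.
Their circumcentre is (111/22, -0.5) with r² = 15725/242.
The farthest remaining point B is at distance² 1557/242 ≤ 15725/242.
r = √(15725/242) ≈ 8.061.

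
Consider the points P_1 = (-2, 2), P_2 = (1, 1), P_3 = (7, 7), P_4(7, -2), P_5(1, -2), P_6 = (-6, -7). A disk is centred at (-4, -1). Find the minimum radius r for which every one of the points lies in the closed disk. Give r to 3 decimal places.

13.601

The required radius is the distance from (-4, -1) to the farthest point.
Squared distances: 13, 29, 185, 122, 26, 40.
Maximum is 185, attained at P_3.
r = √185 ≈ 13.601.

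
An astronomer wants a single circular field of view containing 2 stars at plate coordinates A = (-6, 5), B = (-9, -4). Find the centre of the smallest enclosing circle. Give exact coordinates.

The smallest circle enclosing two points has them as diameter endpoints.
Centre = midpoint = (-7.5, 0.5); r² = |AB|²/4 = 90/4 = 22.5.
Centre = (-7.5, 0.5).

(-7.5, 0.5)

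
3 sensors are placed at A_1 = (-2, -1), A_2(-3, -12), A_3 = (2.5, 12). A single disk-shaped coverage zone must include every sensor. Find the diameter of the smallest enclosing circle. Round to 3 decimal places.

24.622

Side lengths²: A_1A_2² = 122, A_1A_3² = 189.25, A_2A_3² = 606.25.
Since A_2A_3² = 606.25 ≥ 189.25 + 122 = 311.25, the angle opposite A_2A_3 is not acute, so the smallest enclosing circle has A_2A_3 as diameter.
Centre = midpoint of A_2A_3 = (-0.25, 0), r² = 606.25/4 = 151.5625.
Diameter = 2r = 2√(151.5625) ≈ 24.622.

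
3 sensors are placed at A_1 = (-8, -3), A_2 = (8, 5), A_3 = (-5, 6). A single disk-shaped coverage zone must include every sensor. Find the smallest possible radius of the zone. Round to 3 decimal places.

Side lengths²: A_1A_2² = 320, A_1A_3² = 90, A_2A_3² = 170.
Since A_1A_2² = 320 ≥ 170 + 90 = 260, the angle opposite A_1A_2 is not acute, so the smallest enclosing circle has A_1A_2 as diameter.
Centre = midpoint of A_1A_2 = (0, 1), r² = 320/4 = 80.
r = √80 ≈ 8.944.

8.944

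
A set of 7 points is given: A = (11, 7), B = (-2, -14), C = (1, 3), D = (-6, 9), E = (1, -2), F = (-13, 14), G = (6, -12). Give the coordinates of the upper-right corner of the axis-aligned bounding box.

x-range [-13, 11], y-range [-14, 14].
The upper-right corner is (11, 14).

(11, 14)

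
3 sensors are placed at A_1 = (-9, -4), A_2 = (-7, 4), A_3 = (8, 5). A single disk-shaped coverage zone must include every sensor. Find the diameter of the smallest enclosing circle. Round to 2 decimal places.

19.24

Side lengths²: A_1A_2² = 68, A_1A_3² = 370, A_2A_3² = 226.
Since A_1A_3² = 370 ≥ 226 + 68 = 294, the angle opposite A_1A_3 is not acute, so the smallest enclosing circle has A_1A_3 as diameter.
Centre = midpoint of A_1A_3 = (-0.5, 0.5), r² = 370/4 = 92.5.
Diameter = 2r = 2√(92.5) ≈ 19.24.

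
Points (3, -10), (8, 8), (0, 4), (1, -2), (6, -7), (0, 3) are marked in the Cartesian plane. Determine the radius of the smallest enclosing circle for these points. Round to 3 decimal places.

By Welzl's lemma the MEC is supported by two points (diametrically opposite) or three points (on a circumcircle).
The farthest pair is (3, -10)–(8, 8) with squared distance 349. The circle on this segment as diameter has centre (5.5, -1) and r² = 349/4 = 87.25.
Check (0, 4): distance² to centre = 55.25 ≤ 87.25, so it lies inside.
All remaining points lie in this disk, and no smaller disk contains both endpoints, so this is the minimum enclosing circle.
r = √(87.25) ≈ 9.341.

9.341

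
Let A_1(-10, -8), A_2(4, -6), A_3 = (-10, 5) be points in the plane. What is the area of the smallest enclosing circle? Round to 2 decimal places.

Side lengths²: A_1A_2² = 200, A_1A_3² = 169, A_2A_3² = 317.
Since A_2A_3² = 317 < 200 + 169 = 369, the triangle is acute, so the smallest enclosing circle is the circumcircle.
Circumcentre = (-53/14, -1.5), r² = 7925/98.
Area = π·r² = π·7925/98 ≈ 254.05.

254.05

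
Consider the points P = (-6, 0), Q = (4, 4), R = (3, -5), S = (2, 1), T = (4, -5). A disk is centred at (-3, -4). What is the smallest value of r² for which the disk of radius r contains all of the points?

The required radius is the distance from (-3, -4) to the farthest point.
Squared distances: 25, 113, 37, 50, 50.
Maximum is 113, attained at Q.

113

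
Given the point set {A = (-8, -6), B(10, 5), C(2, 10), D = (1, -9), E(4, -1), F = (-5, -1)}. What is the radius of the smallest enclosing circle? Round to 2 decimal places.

10.55

By Welzl's lemma the MEC is supported by two points (diametrically opposite) or three points (on a circumcircle).
The farthest pair is A–B with squared distance 445. The circle on this segment as diameter has centre (1, -0.5) and r² = 445/4 = 111.25.
Check C: distance² to centre = 111.25 ≤ 111.25, so it lies inside.
All remaining points lie in this disk, and no smaller disk contains both endpoints, so this is the minimum enclosing circle.
r = √(111.25) ≈ 10.55.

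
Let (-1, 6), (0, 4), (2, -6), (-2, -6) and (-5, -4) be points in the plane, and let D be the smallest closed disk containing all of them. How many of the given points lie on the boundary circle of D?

By Welzl's lemma the MEC is supported by two points (diametrically opposite) or three points (on a circumcircle).
The minimum enclosing circle is determined by three boundary points: (-1, 6), (2, -6), (-5, -4).
Their circumcentre is (-3/26, -2/13) with r² = 26129/676.
The farthest remaining point (-2, -6) is at distance² 25505/676 ≤ 26129/676.
The points at distance exactly r from the centre are (-1, 6), (2, -6), (-5, -4) — 3 points.

3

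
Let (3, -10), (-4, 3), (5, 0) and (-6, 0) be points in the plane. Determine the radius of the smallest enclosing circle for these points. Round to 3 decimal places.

By Welzl's lemma the MEC is supported by two points (diametrically opposite) or three points (on a circumcircle).
The farthest pair is (3, -10)–(-4, 3) with squared distance 218. The circle on this segment as diameter has centre (-0.5, -3.5) and r² = 218/4 = 54.5.
Check (5, 0): distance² to centre = 42.5 ≤ 54.5, so it lies inside.
All remaining points lie in this disk, and no smaller disk contains both endpoints, so this is the minimum enclosing circle.
r = √(54.5) ≈ 7.382.

7.382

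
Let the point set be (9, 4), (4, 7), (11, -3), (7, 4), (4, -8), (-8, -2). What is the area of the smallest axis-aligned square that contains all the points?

The bounding box has width 19 and height 15.
An axis-aligned square enclosing the set must have side ≥ max(width, height).
So the minimum side is max(19, 15) = 19.
Area = 19² = 361.

361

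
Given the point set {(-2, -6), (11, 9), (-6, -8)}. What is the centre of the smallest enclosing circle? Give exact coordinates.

Call the three points A, B, C in the order given.
Side lengths²: AB² = 394, AC² = 20, BC² = 578.
Since BC² = 578 ≥ 394 + 20 = 414, the angle opposite BC is not acute, so the smallest enclosing circle has BC as diameter.
Centre = midpoint of BC = (2.5, 0.5), r² = 578/4 = 144.5.
Centre = (2.5, 0.5).

(2.5, 0.5)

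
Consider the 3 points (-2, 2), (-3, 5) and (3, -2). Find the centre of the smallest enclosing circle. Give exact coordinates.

Call the three points A, B, C in the order given.
Side lengths²: AB² = 10, AC² = 41, BC² = 85.
Since BC² = 85 ≥ 41 + 10 = 51, the angle opposite BC is not acute, so the smallest enclosing circle has BC as diameter.
Centre = midpoint of BC = (0, 1.5), r² = 85/4 = 21.25.
Centre = (0, 1.5).

(0, 1.5)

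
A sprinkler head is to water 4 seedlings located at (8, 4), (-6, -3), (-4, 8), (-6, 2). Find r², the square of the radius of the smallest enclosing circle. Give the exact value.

The minimum enclosing circle of a finite set is fixed by two of the points (as a diameter) or three (as a circumcircle).
The minimum enclosing circle is determined by three boundary points: (8, 4), (-6, -3), (-4, 8).
Their circumcentre is (0.5, 1.5) with r² = 62.5.
The farthest remaining point (-6, 2) is at distance² 42.5 ≤ 62.5.

62.5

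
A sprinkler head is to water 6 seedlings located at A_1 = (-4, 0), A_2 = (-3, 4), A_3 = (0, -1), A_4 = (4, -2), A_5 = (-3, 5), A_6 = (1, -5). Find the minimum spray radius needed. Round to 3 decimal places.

By Welzl's lemma the MEC is supported by two points (diametrically opposite) or three points (on a circumcircle).
The farthest pair is A_5–A_6 with squared distance 116. The circle on this segment as diameter has centre (-1, 0) and r² = 116/4 = 29.
Check A_1: distance² to centre = 9 ≤ 29, so it lies inside.
All remaining points lie in this disk, and no smaller disk contains both endpoints, so this is the minimum enclosing circle.
r = √29 ≈ 5.385.

5.385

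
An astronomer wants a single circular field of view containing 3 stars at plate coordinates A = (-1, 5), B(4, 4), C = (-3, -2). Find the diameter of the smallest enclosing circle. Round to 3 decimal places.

Side lengths²: AB² = 26, AC² = 53, BC² = 85.
Since BC² = 85 ≥ 53 + 26 = 79, the angle opposite BC is not acute, so the smallest enclosing circle has BC as diameter.
Centre = midpoint of BC = (0.5, 1), r² = 85/4 = 21.25.
Diameter = 2r = 2√(21.25) ≈ 9.220.

9.220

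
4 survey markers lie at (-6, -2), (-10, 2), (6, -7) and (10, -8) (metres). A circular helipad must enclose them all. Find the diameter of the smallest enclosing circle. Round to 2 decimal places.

22.36

By Welzl's lemma the MEC is supported by two points (diametrically opposite) or three points (on a circumcircle).
The farthest pair is (-10, 2)–(10, -8) with squared distance 500. The circle on this segment as diameter has centre (0, -3) and r² = 500/4 = 125.
Check (-6, -2): distance² to centre = 37 ≤ 125, so it lies inside.
All remaining points lie in this disk, and no smaller disk contains both endpoints, so this is the minimum enclosing circle.
Diameter = 2r = 2√125 ≈ 22.36.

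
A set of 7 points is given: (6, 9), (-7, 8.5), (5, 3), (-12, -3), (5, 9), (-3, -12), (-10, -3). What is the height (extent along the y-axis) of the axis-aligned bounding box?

21

max y = 9, min y = -12, so height = 21.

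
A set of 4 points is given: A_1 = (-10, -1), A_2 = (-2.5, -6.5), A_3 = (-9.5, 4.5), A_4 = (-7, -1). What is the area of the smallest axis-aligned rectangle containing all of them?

x ranges over [-10, -2.5], width 7.5.
y ranges over [-6.5, 4.5], height 11.
Area = 7.5 × 11 = 82.5.

82.5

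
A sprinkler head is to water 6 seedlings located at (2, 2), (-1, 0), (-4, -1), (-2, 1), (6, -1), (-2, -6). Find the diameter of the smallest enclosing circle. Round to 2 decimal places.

The minimum enclosing circle of a finite set is fixed by two of the points (as a diameter) or three (as a circumcircle).
The minimum enclosing circle is determined by three boundary points: (-4, -1), (6, -1), (-2, -6).
Their circumcentre is (1, -1.9) with r² = 25.81.
The farthest remaining point (-2, 1) is at distance² 17.41 ≤ 25.81.
Diameter = 2r = 2√(25.81) ≈ 10.16.

10.16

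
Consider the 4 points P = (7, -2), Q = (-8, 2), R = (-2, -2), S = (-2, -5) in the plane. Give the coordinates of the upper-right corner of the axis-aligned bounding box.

(7, 2)

x-range [-8, 7], y-range [-5, 2].
The upper-right corner is (7, 2).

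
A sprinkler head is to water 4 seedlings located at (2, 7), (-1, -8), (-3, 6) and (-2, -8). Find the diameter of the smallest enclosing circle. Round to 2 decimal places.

The farthest pair is (2, 7)–(-2, -8) with squared distance 241. The circle on this segment as diameter has centre (0, -0.5) and r² = 241/4 = 60.25.
Check (-1, -8): distance² to centre = 57.25 ≤ 60.25, so it lies inside.
All remaining points lie in this disk, and no smaller disk contains both endpoints, so this is the minimum enclosing circle.
Diameter = 2r = 2√(60.25) ≈ 15.52.

15.52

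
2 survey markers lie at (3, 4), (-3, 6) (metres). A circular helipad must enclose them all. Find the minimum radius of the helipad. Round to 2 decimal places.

3.16

The smallest circle enclosing two points has them as diameter endpoints.
Centre = midpoint = (0, 5); r² = |(3, 4)−(-3, 6)|²/4 = 40/4 = 10.
r = √10 ≈ 3.16.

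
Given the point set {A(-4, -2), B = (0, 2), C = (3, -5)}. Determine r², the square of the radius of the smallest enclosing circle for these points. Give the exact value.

16.82

Side lengths²: AB² = 32, AC² = 58, BC² = 58.
Since BC² = 58 < 58 + 32 = 90, the triangle is acute, so the smallest enclosing circle is the circumcircle.
Circumcentre = (0.1, -2.1), r² = 16.82.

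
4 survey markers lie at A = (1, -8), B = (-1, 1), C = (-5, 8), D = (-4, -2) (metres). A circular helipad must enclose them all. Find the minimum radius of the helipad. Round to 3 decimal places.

By Welzl's lemma the MEC is supported by two points (diametrically opposite) or three points (on a circumcircle).
The farthest pair is A–C with squared distance 292. The circle on this segment as diameter has centre (-2, 0) and r² = 292/4 = 73.
Check B: distance² to centre = 2 ≤ 73, so it lies inside.
All remaining points lie in this disk, and no smaller disk contains both endpoints, so this is the minimum enclosing circle.
r = √73 ≈ 8.544.

8.544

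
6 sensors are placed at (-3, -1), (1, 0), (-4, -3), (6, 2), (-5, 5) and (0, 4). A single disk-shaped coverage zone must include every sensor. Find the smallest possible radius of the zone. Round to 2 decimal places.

The minimum enclosing circle of a finite set is fixed by two of the points (as a diameter) or three (as a circumcircle).
The minimum enclosing circle is determined by three boundary points: (-4, -3), (6, 2), (-5, 5).
Their circumcentre is (-1/34, 53/34) with r² = 21125/578.
The farthest remaining point (-3, -1) is at distance² 8885/578 ≤ 21125/578.
r = √(21125/578) ≈ 6.05.

6.05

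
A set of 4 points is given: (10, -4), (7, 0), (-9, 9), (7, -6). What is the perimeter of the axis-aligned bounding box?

Width = max x − min x = 10 − (-9) = 19.
Height = max y − min y = 9 − (-6) = 15.
Perimeter = 2(19 + 15) = 68.

68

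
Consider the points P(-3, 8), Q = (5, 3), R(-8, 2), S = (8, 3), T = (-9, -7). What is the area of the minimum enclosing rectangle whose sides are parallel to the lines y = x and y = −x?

216

In coordinates u = x + y, v = x − y the rectangle is axis-aligned; the map (x,y)→(u,v) scales areas by 2.
u-values: 5, 8, -6, 11, -16; range = 11 − (-16) = 27.
v-values: -11, 2, -10, 5, -2; range = 5 − (-11) = 16.
Area = (27 × 16) / 2 = 216.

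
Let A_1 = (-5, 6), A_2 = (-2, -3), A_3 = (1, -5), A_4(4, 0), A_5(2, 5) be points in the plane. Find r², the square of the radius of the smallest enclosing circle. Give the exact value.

By Welzl's lemma the MEC is supported by two points (diametrically opposite) or three points (on a circumcircle).
The farthest pair is A_1–A_3 with squared distance 157. The circle on this segment as diameter has centre (-2, 0.5) and r² = 157/4 = 39.25.
Check A_2: distance² to centre = 12.25 ≤ 39.25, so it lies inside.
All remaining points lie in this disk, and no smaller disk contains both endpoints, so this is the minimum enclosing circle.

39.25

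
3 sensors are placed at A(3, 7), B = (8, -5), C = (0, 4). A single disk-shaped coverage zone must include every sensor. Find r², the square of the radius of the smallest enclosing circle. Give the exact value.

42.25

Side lengths²: AB² = 169, AC² = 18, BC² = 145.
Since AB² = 169 ≥ 145 + 18 = 163, the angle opposite AB is not acute, so the smallest enclosing circle has AB as diameter.
Centre = midpoint of AB = (5.5, 1), r² = 169/4 = 42.25.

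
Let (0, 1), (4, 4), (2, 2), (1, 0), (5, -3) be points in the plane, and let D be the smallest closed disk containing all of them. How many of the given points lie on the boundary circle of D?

The minimum enclosing circle of a finite set is fixed by two of the points (as a diameter) or three (as a circumcircle).
The minimum enclosing circle is determined by three boundary points: (0, 1), (4, 4), (5, -3).
Their circumcentre is (223/62, 23/62) with r² = 25625/1922.
The farthest remaining point (1, 0) is at distance² 13225/1922 ≤ 25625/1922.
The points at distance exactly r from the centre are (0, 1), (4, 4), (5, -3) — 3 points.

3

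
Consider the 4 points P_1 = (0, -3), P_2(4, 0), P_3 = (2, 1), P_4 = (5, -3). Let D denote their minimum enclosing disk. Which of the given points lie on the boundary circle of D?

The minimum enclosing circle is determined by three boundary points: P_1, P_3, P_4.
Their circumcentre is (2.5, -1.75) with r² = 7.8125.
The farthest remaining point P_2 is at distance² 5.3125 ≤ 7.8125.
The points at distance exactly r from the centre are P_1, P_3, P_4 — 3 points.

P_1, P_3, P_4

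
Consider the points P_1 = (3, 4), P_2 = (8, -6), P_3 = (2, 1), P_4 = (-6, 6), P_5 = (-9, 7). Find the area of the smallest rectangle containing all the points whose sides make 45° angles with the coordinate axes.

135

In coordinates u = x + y, v = x − y the rectangle is axis-aligned; the map (x,y)→(u,v) scales areas by 2.
u-values: 7, 2, 3, 0, -2; range = 7 − (-2) = 9.
v-values: -1, 14, 1, -12, -16; range = 14 − (-16) = 30.
Area = (9 × 30) / 2 = 135.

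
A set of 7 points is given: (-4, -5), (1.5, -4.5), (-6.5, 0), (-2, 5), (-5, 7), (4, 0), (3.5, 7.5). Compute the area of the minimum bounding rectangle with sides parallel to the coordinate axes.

x ranges over [-6.5, 4], width 10.5.
y ranges over [-5, 7.5], height 12.5.
Area = 10.5 × 12.5 = 131.25.

131.25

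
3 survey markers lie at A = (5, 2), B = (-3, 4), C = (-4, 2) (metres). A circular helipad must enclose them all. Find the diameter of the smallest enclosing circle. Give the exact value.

9

Side lengths²: AB² = 68, AC² = 81, BC² = 5.
Since AC² = 81 ≥ 68 + 5 = 73, the angle opposite AC is not acute, so the smallest enclosing circle has AC as diameter.
Centre = midpoint of AC = (0.5, 2), r² = 81/4 = 20.25.
Diameter = 2r = 2√(20.25) = 9.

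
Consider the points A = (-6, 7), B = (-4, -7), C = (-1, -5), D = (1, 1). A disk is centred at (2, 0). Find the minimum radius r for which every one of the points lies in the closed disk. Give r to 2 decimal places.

The required radius is the distance from (2, 0) to the farthest point.
Squared distances: 113, 85, 34, 2.
Maximum is 113, attained at A.
r = √113 ≈ 10.63.

10.63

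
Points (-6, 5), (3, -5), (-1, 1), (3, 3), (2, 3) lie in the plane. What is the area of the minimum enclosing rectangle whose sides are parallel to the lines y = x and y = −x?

76

In coordinates u = x + y, v = x − y the rectangle is axis-aligned; the map (x,y)→(u,v) scales areas by 2.
u-values: -1, -2, 0, 6, 5; range = 6 − (-2) = 8.
v-values: -11, 8, -2, 0, -1; range = 8 − (-11) = 19.
Area = (8 × 19) / 2 = 76.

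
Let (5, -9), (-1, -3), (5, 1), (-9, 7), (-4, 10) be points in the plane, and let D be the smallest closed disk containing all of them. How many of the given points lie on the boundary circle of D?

3

A smallest enclosing disk is always determined by at most three of the input points on its boundary.
The minimum enclosing circle is determined by three boundary points: (5, -9), (-9, 7), (-4, 10).
Their circumcentre is (-74/61, -19/61) with r² = 424541/3721.
The farthest remaining point (5, 1) is at distance² 150041/3721 ≤ 424541/3721.
The points at distance exactly r from the centre are (5, -9), (-9, 7), (-4, 10) — 3 points.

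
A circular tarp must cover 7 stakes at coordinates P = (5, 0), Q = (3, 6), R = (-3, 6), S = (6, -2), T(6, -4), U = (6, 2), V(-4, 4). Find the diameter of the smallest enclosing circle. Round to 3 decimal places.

13.454

A smallest enclosing disk is always determined by at most three of the input points on its boundary.
The farthest pair is R–T with squared distance 181. The circle on this segment as diameter has centre (1.5, 1) and r² = 181/4 = 45.25.
Check P: distance² to centre = 13.25 ≤ 45.25, so it lies inside.
All remaining points lie in this disk, and no smaller disk contains both endpoints, so this is the minimum enclosing circle.
Diameter = 2r = 2√(45.25) ≈ 13.454.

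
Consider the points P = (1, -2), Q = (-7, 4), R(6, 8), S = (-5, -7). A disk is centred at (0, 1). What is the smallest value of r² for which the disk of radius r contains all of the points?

The required radius is the distance from (0, 1) to the farthest point.
Squared distances: 10, 58, 85, 89.
Maximum is 89, attained at S.

89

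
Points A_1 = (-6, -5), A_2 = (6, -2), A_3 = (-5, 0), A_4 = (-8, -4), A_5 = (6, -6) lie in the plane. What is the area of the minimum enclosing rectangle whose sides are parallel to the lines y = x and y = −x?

136

In coordinates u = x + y, v = x − y the rectangle is axis-aligned; the map (x,y)→(u,v) scales areas by 2.
u-values: -11, 4, -5, -12, 0; range = 4 − (-12) = 16.
v-values: -1, 8, -5, -4, 12; range = 12 − (-5) = 17.
Area = (16 × 17) / 2 = 136.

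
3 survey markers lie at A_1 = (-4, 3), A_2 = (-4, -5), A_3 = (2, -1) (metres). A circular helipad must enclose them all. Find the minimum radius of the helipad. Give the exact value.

13/3

Side lengths²: A_1A_2² = 64, A_1A_3² = 52, A_2A_3² = 52.
Since A_1A_2² = 64 < 52 + 52 = 104, the triangle is acute, so the smallest enclosing circle is the circumcircle.
Circumcentre = (-7/3, -1), r² = 169/9.
r = √(169/9) = 13/3.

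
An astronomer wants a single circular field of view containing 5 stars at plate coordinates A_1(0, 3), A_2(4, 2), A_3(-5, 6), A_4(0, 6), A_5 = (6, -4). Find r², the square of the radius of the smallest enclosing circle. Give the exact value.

By Welzl's lemma the MEC is supported by two points (diametrically opposite) or three points (on a circumcircle).
The farthest pair is A_3–A_5 with squared distance 221. The circle on this segment as diameter has centre (0.5, 1) and r² = 221/4 = 55.25.
Check A_1: distance² to centre = 4.25 ≤ 55.25, so it lies inside.
All remaining points lie in this disk, and no smaller disk contains both endpoints, so this is the minimum enclosing circle.

55.25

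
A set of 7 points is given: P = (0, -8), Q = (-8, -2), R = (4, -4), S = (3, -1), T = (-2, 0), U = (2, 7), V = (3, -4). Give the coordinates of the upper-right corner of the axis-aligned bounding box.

(4, 7)

x-range [-8, 4], y-range [-8, 7].
The upper-right corner is (4, 7).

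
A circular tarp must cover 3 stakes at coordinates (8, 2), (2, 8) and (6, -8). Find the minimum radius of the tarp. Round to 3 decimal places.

8.246

Call the three points A, B, C in the order given.
Side lengths²: AB² = 72, AC² = 104, BC² = 272.
Since BC² = 272 ≥ 104 + 72 = 176, the angle opposite BC is not acute, so the smallest enclosing circle has BC as diameter.
Centre = midpoint of BC = (4, 0), r² = 272/4 = 68.
r = √68 ≈ 8.246.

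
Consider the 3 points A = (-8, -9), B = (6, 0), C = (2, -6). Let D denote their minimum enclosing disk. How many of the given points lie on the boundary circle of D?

Side lengths²: AB² = 277, AC² = 109, BC² = 52.
Since AB² = 277 ≥ 109 + 52 = 161, the angle opposite AB is not acute, so the smallest enclosing circle has AB as diameter.
Centre = midpoint of AB = (-1, -4.5), r² = 277/4 = 69.25.
The points at distance exactly r from the centre are A, B — 2 points.

2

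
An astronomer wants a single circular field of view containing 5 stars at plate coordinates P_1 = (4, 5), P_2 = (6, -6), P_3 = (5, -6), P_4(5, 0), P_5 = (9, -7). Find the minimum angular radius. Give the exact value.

The farthest pair is P_1–P_5 with squared distance 169. The circle on this segment as diameter has centre (6.5, -1) and r² = 169/4 = 42.25.
Check P_2: distance² to centre = 25.25 ≤ 42.25, so it lies inside.
All remaining points lie in this disk, and no smaller disk contains both endpoints, so this is the minimum enclosing circle.
r = √(42.25) = 6.5.

6.5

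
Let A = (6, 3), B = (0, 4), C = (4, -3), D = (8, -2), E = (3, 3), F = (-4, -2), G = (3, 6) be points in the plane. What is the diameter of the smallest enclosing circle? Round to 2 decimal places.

The minimum enclosing circle of a finite set is fixed by two of the points (as a diameter) or three (as a circumcircle).
The minimum enclosing circle is determined by three boundary points: D, F, G.
Their circumcentre is (2, -0.1875) with r² = 39.28515625.
The farthest remaining point A is at distance² 26.16015625 ≤ 39.28515625.
Diameter = 2r = 2√(39.28515625) ≈ 12.54.

12.54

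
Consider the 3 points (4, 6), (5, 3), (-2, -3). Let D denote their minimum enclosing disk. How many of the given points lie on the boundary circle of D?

2

Call the three points A, B, C in the order given.
Side lengths²: AB² = 10, AC² = 117, BC² = 85.
Since AC² = 117 ≥ 85 + 10 = 95, the angle opposite AC is not acute, so the smallest enclosing circle has AC as diameter.
Centre = midpoint of AC = (1, 1.5), r² = 117/4 = 29.25.
The points at distance exactly r from the centre are (4, 6), (-2, -3) — 2 points.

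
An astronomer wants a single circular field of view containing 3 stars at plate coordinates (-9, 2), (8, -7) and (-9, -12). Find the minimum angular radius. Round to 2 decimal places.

10.03

Call the three points A, B, C in the order given.
Side lengths²: AB² = 370, AC² = 196, BC² = 314.
Since AB² = 370 < 314 + 196 = 510, the triangle is acute, so the smallest enclosing circle is the circumcircle.
Circumcentre = (-31/17, -5), r² = 29045/289.
r = √(29045/289) ≈ 10.03.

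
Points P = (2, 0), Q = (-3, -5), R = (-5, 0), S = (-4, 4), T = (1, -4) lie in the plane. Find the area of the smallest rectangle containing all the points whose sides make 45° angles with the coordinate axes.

In coordinates u = x + y, v = x − y the rectangle is axis-aligned; the map (x,y)→(u,v) scales areas by 2.
u-values: 2, -8, -5, 0, -3; range = 2 − (-8) = 10.
v-values: 2, 2, -5, -8, 5; range = 5 − (-8) = 13.
Area = (10 × 13) / 2 = 65.

65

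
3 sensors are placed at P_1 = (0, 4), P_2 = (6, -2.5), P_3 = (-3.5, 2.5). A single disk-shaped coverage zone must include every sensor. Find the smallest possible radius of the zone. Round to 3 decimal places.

Side lengths²: P_1P_2² = 78.25, P_1P_3² = 14.5, P_2P_3² = 115.25.
Since P_2P_3² = 115.25 ≥ 78.25 + 14.5 = 92.75, the angle opposite P_2P_3 is not acute, so the smallest enclosing circle has P_2P_3 as diameter.
Centre = midpoint of P_2P_3 = (1.25, 0), r² = 115.25/4 = 28.8125.
r = √(28.8125) ≈ 5.368.

5.368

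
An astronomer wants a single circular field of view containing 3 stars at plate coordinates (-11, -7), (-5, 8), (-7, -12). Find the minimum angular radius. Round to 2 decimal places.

10.05

Call the three points A, B, C in the order given.
Side lengths²: AB² = 261, AC² = 41, BC² = 404.
Since BC² = 404 ≥ 261 + 41 = 302, the angle opposite BC is not acute, so the smallest enclosing circle has BC as diameter.
Centre = midpoint of BC = (-6, -2), r² = 404/4 = 101.
r = √101 ≈ 10.05.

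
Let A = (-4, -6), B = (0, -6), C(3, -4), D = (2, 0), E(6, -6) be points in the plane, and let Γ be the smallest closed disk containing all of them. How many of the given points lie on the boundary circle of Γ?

By Welzl's lemma the MEC is supported by two points (diametrically opposite) or three points (on a circumcircle).
The minimum enclosing circle is determined by three boundary points: A, D, E.
Their circumcentre is (1, -5) with r² = 26.
The farthest remaining point C is at distance² 5 ≤ 26.
The points at distance exactly r from the centre are A, D, E — 3 points.

3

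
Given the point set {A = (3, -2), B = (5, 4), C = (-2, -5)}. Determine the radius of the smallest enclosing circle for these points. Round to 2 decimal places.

Side lengths²: AB² = 40, AC² = 34, BC² = 130.
Since BC² = 130 ≥ 40 + 34 = 74, the angle opposite BC is not acute, so the smallest enclosing circle has BC as diameter.
Centre = midpoint of BC = (1.5, -0.5), r² = 130/4 = 32.5.
r = √(32.5) ≈ 5.70.

5.70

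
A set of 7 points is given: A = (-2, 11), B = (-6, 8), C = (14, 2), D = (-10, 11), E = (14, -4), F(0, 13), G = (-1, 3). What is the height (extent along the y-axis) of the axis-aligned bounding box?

17

max y = 13, min y = -4, so height = 17.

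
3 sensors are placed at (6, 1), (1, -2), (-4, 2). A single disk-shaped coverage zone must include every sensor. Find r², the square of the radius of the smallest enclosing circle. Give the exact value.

Call the three points A, B, C in the order given.
Side lengths²: AB² = 34, AC² = 101, BC² = 41.
Since AC² = 101 ≥ 41 + 34 = 75, the angle opposite AC is not acute, so the smallest enclosing circle has AC as diameter.
Centre = midpoint of AC = (1, 1.5), r² = 101/4 = 25.25.

25.25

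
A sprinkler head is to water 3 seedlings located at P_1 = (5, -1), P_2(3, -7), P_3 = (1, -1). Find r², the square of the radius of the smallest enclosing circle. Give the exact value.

Side lengths²: P_1P_2² = 40, P_1P_3² = 16, P_2P_3² = 40.
Since P_2P_3² = 40 < 40 + 16 = 56, the triangle is acute, so the smallest enclosing circle is the circumcircle.
Circumcentre = (3, -11/3), r² = 100/9.

100/9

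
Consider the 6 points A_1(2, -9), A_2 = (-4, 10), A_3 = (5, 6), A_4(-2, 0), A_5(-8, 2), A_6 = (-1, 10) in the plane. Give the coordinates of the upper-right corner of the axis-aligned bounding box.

(5, 10)

x-range [-8, 5], y-range [-9, 10].
The upper-right corner is (5, 10).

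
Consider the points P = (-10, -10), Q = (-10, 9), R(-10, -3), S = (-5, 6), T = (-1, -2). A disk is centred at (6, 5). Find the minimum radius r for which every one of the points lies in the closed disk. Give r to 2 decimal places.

The required radius is the distance from (6, 5) to the farthest point.
Squared distances: 481, 272, 320, 122, 98.
Maximum is 481, attained at P.
r = √481 ≈ 21.93.

21.93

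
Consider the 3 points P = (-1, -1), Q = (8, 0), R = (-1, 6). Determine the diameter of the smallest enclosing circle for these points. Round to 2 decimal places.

10.88

Side lengths²: PQ² = 82, PR² = 49, QR² = 117.
Since QR² = 117 < 82 + 49 = 131, the triangle is acute, so the smallest enclosing circle is the circumcircle.
Circumcentre = (19/6, 2.5), r² = 533/18.
Diameter = 2r = 2√(533/18) ≈ 10.88.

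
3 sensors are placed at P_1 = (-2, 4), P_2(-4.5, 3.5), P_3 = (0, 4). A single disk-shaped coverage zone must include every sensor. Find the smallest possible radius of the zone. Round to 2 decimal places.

Side lengths²: P_1P_2² = 6.5, P_1P_3² = 4, P_2P_3² = 20.5.
Since P_2P_3² = 20.5 ≥ 6.5 + 4 = 10.5, the angle opposite P_2P_3 is not acute, so the smallest enclosing circle has P_2P_3 as diameter.
Centre = midpoint of P_2P_3 = (-2.25, 3.75), r² = 20.5/4 = 5.125.
r = √(5.125) ≈ 2.26.

2.26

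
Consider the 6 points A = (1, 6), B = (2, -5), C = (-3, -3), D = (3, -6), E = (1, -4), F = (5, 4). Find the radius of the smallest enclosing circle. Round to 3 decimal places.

The farthest pair is A–D with squared distance 148. The circle on this segment as diameter has centre (2, 0) and r² = 148/4 = 37.
Check B: distance² to centre = 25 ≤ 37, so it lies inside.
All remaining points lie in this disk, and no smaller disk contains both endpoints, so this is the minimum enclosing circle.
r = √37 ≈ 6.083.

6.083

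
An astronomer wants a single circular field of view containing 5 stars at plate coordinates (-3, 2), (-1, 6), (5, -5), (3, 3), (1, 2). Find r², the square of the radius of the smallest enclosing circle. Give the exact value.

The minimum enclosing circle of a finite set is fixed by two of the points (as a diameter) or three (as a circumcircle).
The farthest pair is (-1, 6)–(5, -5) with squared distance 157. The circle on this segment as diameter has centre (2, 0.5) and r² = 157/4 = 39.25.
Check (-3, 2): distance² to centre = 27.25 ≤ 39.25, so it lies inside.
All remaining points lie in this disk, and no smaller disk contains both endpoints, so this is the minimum enclosing circle.

39.25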